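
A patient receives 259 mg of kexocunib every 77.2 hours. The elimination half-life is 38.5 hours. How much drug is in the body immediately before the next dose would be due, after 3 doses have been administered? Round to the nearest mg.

The 3 doses were given 231.6, 154.4, 77.2 hours ago.
Total = 259·(1/2)^(231.6/38.5) + 259·(1/2)^(154.4/38.5) + 259·(1/2)^(77.2/38.5)
      = 4.0034 + 16.071 + 64.517 ≈ 84.592 mg.

85 mg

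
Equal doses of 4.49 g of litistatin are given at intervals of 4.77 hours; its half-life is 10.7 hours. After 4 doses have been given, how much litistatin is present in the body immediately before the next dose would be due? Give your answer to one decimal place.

8.8 g

The 4 doses were given 19.08, 14.31, 9.54, 4.77 hours ago.
Total = 4.49·(1/2)^(19.08/10.7) + 4.49·(1/2)^(14.31/10.7) + 4.49·(1/2)^(9.54/10.7) + 4.49·(1/2)^(4.77/10.7)
      = 1.3045 + 1.7769 + 2.4202 + 3.2965 ≈ 8.7981 g.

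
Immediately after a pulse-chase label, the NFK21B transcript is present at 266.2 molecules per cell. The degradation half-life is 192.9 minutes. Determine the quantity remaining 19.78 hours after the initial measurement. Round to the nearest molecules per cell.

Convert the elapsed time: 19.78 hours = 1186.8 minutes.
Number of half-lives: n = 1186.8/192.9 ≈ 6.1524.
Remaining = 266.2 × (1/2)^6.1524 = 266.2 × 0.014059 ≈ 3.7424 molecules per cell.

4 molecules per cell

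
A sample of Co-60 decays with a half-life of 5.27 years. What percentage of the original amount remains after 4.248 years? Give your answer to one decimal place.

57.2%

n = 4.248/5.27 ≈ 0.80607 half-lives.
Fraction remaining = (1/2)^0.80607 ≈ 0.57194, i.e. 57.194%.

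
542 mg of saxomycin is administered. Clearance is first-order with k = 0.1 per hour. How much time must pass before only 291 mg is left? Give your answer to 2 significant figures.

t½ = ln 2 / k = 0.69315 / 0.1 ≈ 6.9315 hours.
Fraction remaining = 291/542 ≈ 0.5369.
n = log₂(542/291) = ln(1.8625)/ln 2 ≈ 0.89727 half-lives.
t = n × t½ = 0.89727 × 6.9315 ≈ 6.2194 hours.

6.2 hours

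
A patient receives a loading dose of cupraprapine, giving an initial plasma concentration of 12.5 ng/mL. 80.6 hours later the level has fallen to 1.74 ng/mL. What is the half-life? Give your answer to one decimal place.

A/A₀ = 1.74/12.5 ≈ 0.1392.
n = log₂(7.1839) ≈ 2.8448 half-lives elapsed in 80.6 hours.
t½ = 80.6/2.8448 ≈ 28.333 hours.

28.3 hours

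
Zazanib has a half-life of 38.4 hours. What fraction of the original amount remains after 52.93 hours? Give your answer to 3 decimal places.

0.385

n = 52.93/38.4 ≈ 1.3784 half-lives.
Fraction remaining = (1/2)^1.3784 ≈ 0.38465.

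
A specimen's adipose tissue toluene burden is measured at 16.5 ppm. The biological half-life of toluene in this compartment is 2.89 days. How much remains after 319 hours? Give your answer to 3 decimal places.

0.681 ppm

Convert the elapsed time: 319 hours = 13.2917 days.
Number of half-lives: n = 13.2917/2.89 ≈ 4.5992.
Remaining = 16.5 × (1/2)^4.5992 = 16.5 × 0.041258 ≈ 0.68075 ppm.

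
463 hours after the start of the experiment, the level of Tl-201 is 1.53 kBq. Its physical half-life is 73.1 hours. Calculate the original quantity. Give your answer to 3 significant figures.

Number of half-lives elapsed: n = 463/73.1 ≈ 6.3338.
A₀ = A × 2^n = 1.53 × 2^6.3338 = 1.53 × 80.66 ≈ 123.41 kBq.

123 kBq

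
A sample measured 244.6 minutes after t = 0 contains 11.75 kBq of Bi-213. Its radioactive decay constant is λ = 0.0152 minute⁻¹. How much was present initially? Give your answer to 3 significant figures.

484 kBq

t½ = ln 2 / λ = 0.69315 / 0.0152 ≈ 45.602 minutes.
Number of half-lives elapsed: n = 244.6/45.602 ≈ 5.3638.
A₀ = A × 2^n = 11.75 × 2^5.3638 = 11.75 × 41.179 ≈ 483.85 kBq.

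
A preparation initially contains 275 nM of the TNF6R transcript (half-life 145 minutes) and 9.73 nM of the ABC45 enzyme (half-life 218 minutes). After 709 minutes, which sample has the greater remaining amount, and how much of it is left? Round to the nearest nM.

TNF6R transcript, 9 nM

TNF6R transcript: 275 × (1/2)^4.8897 ≈ 9.2768 nM.
ABC45 enzyme: 9.73 × (1/2)^3.2523 ≈ 1.0211 nM.
TNF6R transcript has more remaining, at ≈ 9.2768 nM.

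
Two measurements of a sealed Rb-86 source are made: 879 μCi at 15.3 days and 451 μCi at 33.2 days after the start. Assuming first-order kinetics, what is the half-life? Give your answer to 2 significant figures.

Over Δt = 33.2 − 15.3 = 17.9 days, the level fell by a factor of 879/451 ≈ 1.949.
n = log₂(1.949) ≈ 0.96274 half-lives, so t½ = 17.9/0.96274 ≈ 18.593 days.

19 days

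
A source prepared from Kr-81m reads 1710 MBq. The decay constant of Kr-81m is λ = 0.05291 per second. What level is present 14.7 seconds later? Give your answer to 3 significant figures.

t½ = ln 2 / λ = 0.69315 / 0.05291 ≈ 13.1 seconds.
Number of half-lives: n = 14.7/13.1 ≈ 1.1221.
Remaining = 1710 × (1/2)^1.1221 = 1710 × 0.45943 ≈ 785.62 MBq.

786 MBq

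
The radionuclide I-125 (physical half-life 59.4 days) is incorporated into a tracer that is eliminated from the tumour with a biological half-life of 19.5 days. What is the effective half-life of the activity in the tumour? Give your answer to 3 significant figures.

1/t_eff = 1/t_phys + 1/t_biol = 1/59.4 + 1/19.5 = 0.068117 per day.
t_eff = 59.4 × 19.5 / (59.4 + 19.5) ≈ 14.681 days.

14.7 days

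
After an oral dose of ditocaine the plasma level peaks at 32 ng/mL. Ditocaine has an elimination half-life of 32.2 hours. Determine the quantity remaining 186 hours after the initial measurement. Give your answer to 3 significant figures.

Number of half-lives: n = 186/32.2 ≈ 5.7764.
Remaining = 32 × (1/2)^5.7764 = 32 × 0.018244 ≈ 0.58382 ng/mL.

0.584 ng/mL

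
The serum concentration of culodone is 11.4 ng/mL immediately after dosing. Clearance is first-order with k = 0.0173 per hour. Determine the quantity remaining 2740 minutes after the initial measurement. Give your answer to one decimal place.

5.2 ng/mL

t½ = ln 2 / k = 0.69315 / 0.0173 ≈ 40.066 hours.
Convert the elapsed time: 2740 minutes = 45.6667 hours.
Number of half-lives: n = 45.6667/40.066 ≈ 1.1398.
Remaining = 11.4 × (1/2)^1.1398 = 11.4 × 0.45383 ≈ 5.1737 ng/mL.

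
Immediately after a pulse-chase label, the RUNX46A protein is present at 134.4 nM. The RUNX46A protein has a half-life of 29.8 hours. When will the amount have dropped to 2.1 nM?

2.1/134.4 = 1/64, so 6 half-lives have elapsed.
t = 6 × 29.8 = 178.8 hours.

178.8 hours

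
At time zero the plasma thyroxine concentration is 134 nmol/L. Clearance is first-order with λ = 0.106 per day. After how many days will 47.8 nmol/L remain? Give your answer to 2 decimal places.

t½ = ln 2 / λ = 0.69315 / 0.106 ≈ 6.5391 days.
Fraction remaining = 47.8/134 ≈ 0.35672.
n = log₂(134/47.8) = ln(2.8033)/ln 2 ≈ 1.4872 half-lives.
t = n × t½ = 1.4872 × 6.5391 ≈ 9.7247 days.

9.72 days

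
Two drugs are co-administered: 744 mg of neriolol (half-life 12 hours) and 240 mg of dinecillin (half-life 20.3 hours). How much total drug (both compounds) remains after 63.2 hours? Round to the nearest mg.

neriolol: 744 × (1/2)^(63.2/12) = 744 × (1/2)^5.2667 ≈ 19.326 mg.
dinecillin: 240 × (1/2)^(63.2/20.3) = 240 × (1/2)^3.1133 ≈ 27.734 mg.
Total = 19.326 + 27.734 ≈ 47.06 mg.

47 mg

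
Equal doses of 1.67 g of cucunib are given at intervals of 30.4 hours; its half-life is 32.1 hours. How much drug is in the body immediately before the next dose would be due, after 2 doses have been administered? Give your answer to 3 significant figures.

The 2 doses were given 60.8, 30.4 hours ago.
Total = 1.67·(1/2)^(60.8/32.1) + 1.67·(1/2)^(30.4/32.1)
      = 0.44931 + 0.86622 ≈ 1.3155 g.

1.32 g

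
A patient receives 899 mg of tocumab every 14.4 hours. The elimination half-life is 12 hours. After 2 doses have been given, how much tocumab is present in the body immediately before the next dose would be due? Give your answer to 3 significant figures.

The 2 doses were given 28.8, 14.4 hours ago.
Total = 899·(1/2)^(28.8/12) + 899·(1/2)^(14.4/12)
      = 170.33 + 391.31 ≈ 561.64 mg.

562 mg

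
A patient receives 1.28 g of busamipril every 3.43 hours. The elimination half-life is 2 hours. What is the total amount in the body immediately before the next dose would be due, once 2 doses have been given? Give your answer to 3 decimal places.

The 2 doses were given 6.86, 3.43 hours ago.
Total = 1.28·(1/2)^(6.86/2) + 1.28·(1/2)^(3.43/2)
      = 0.11876 + 0.38989 ≈ 0.50865 g.

0.509 g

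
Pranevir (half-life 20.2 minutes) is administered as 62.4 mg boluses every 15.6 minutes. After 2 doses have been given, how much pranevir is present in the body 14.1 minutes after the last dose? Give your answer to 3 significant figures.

61.0 mg

The 2 doses were given 29.7, 14.1 minutes ago.
Total = 62.4·(1/2)^(29.7/20.2) + 62.4·(1/2)^(14.1/20.2)
      = 22.521 + 38.464 ≈ 60.985 mg.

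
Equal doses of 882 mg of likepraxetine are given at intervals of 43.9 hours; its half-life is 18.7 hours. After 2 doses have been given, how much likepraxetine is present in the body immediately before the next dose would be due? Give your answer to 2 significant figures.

210 mg

The 2 doses were given 87.8, 43.9 hours ago.
Total = 882·(1/2)^(87.8/18.7) + 882·(1/2)^(43.9/18.7)
      = 34.047 + 173.29 ≈ 207.34 mg.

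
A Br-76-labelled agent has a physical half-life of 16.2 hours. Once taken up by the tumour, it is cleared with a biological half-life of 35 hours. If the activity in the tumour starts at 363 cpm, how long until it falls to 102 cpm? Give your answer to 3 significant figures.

20.3 hours

1/t_eff = 1/t_phys + 1/t_biol = 1/16.2 + 1/35 = 0.0903 per hour.
t_eff = 16.2 × 35 / (16.2 + 35) ≈ 11.074 hours.
n = log₂(363/102) ≈ 1.8314; t = 1.8314 × 11.074 ≈ 20.281 hours.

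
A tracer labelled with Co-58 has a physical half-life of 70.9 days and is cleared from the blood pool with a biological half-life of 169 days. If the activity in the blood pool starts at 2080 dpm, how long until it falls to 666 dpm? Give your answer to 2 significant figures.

82 days

1/t_eff = 1/t_phys + 1/t_biol = 1/70.9 + 1/169 = 0.020022 per day.
t_eff = 70.9 × 169 / (70.9 + 169) ≈ 49.946 days.
n = log₂(2080/666) ≈ 1.643; t = 1.643 × 49.946 ≈ 82.061 days.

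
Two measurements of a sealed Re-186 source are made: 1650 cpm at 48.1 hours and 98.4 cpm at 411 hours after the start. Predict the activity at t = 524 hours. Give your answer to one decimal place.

Over Δt = 411 − 48.1 = 362.9 hours, the level fell by a factor of 1650/98.4 ≈ 16.768.
n = log₂(16.768) ≈ 4.0677 half-lives, so t½ = 362.9/4.0677 ≈ 89.216 hours.
From t = 411 to t = 524: 98.4 × (1/2)^((524−411)/89.216) ≈ 40.899 cpm.

40.9 cpm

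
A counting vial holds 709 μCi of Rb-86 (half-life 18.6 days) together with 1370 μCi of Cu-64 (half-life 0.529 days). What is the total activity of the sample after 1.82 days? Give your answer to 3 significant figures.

Rb-86: 709 × (1/2)^(1.82/18.6) = 709 × (1/2)^0.097849 ≈ 662.51 μCi.
Cu-64: 1370 × (1/2)^(1.82/0.529) = 1370 × (1/2)^3.4405 ≈ 126.19 μCi.
Total = 662.51 + 126.19 ≈ 788.7 μCi.

789 μCi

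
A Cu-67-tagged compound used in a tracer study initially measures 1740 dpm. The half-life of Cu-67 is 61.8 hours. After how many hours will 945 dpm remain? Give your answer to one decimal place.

54.4 hours

Fraction remaining = 945/1740 ≈ 0.5431.
n = log₂(1740/945) = ln(1.8413)/ln 2 ≈ 0.8807 half-lives.
t = n × t½ = 0.8807 × 61.8 ≈ 54.427 hours.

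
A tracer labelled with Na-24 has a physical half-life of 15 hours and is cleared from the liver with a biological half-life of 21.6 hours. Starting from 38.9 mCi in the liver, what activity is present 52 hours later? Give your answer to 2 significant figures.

0.66 mCi

1/t_eff = 1/t_phys + 1/t_biol = 1/15 + 1/21.6 = 0.11296 per hour.
t_eff = 15 × 21.6 / (15 + 21.6) ≈ 8.8525 hours.
Remaining = 38.9 × (1/2)^(52/8.8525) = 38.9 × (1/2)^5.8741 ≈ 0.66325 mCi.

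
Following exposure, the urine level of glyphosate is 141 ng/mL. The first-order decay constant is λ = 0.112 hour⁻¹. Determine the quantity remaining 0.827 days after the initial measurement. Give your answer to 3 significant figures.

15.3 ng/mL

t½ = ln 2 / λ = 0.69315 / 0.112 ≈ 6.1888 hours.
Convert the elapsed time: 0.827 days = 19.848 hours.
Number of half-lives: n = 19.848/6.1888 ≈ 3.2071.
Remaining = 141 × (1/2)^3.2071 = 141 × 0.10829 ≈ 15.268 ng/mL.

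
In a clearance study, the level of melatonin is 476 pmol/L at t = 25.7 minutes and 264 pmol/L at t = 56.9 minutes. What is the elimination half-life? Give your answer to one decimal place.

Over Δt = 56.9 − 25.7 = 31.2 minutes, the level fell by a factor of 476/264 ≈ 1.803.
n = log₂(1.803) ≈ 0.85042 half-lives, so t½ = 31.2/0.85042 ≈ 36.688 minutes.

36.7 minutes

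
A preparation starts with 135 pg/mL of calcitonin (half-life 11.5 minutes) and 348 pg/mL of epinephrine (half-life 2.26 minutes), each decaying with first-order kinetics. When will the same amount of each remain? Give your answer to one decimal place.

Set 135·(1/2)^(t/11.5) = 348·(1/2)^(t/2.26).
Taking log₂: log₂(135/348) = t·(1/11.5 − 1/2.26).
log₂(0.38793) = -1.3661; 1/11.5 − 1/2.26 = -0.35552.
t = -1.3661 / -0.35552 ≈ 3.8426 minutes.

3.8 minutes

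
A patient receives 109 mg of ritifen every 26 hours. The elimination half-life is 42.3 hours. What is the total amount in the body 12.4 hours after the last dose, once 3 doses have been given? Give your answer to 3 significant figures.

The 3 doses were given 64.4, 38.4, 12.4 hours ago.
Total = 109·(1/2)^(64.4/42.3) + 109·(1/2)^(38.4/42.3) + 109·(1/2)^(12.4/42.3)
      = 37.942 + 58.097 + 88.957 ≈ 185 mg.

185 mg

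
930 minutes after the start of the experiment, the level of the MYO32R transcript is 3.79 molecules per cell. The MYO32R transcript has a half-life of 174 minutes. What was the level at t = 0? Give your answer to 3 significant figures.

154 molecules per cell

Number of half-lives elapsed: n = 930/174 ≈ 5.3448.
A₀ = A × 2^n = 3.79 × 2^5.3448 = 3.79 × 40.64 ≈ 154.03 molecules per cell.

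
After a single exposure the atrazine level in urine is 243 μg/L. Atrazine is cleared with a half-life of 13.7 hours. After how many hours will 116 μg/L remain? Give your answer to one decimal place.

Fraction remaining = 116/243 ≈ 0.47737.
n = log₂(243/116) = ln(2.0948)/ln 2 ≈ 1.0668 half-lives.
t = n × t½ = 1.0668 × 13.7 ≈ 14.616 hours.

14.6 hours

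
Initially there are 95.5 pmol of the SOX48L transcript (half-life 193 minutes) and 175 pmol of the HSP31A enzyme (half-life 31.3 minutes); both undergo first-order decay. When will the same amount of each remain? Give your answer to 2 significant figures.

33 minutes

Set 95.5·(1/2)^(t/193) = 175·(1/2)^(t/31.3).
Taking log₂: log₂(95.5/175) = t·(1/193 − 1/31.3).
log₂(0.54571) = -0.87378; 1/193 − 1/31.3 = -0.026768.
t = -0.87378 / -0.026768 ≈ 32.643 minutes.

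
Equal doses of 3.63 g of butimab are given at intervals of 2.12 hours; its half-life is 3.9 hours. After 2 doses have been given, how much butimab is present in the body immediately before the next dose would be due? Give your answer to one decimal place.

The 2 doses were given 4.24, 2.12 hours ago.
Total = 3.63·(1/2)^(4.24/3.9) + 3.63·(1/2)^(2.12/3.9)
      = 1.7086 + 2.4904 ≈ 4.199 g.

4.2 g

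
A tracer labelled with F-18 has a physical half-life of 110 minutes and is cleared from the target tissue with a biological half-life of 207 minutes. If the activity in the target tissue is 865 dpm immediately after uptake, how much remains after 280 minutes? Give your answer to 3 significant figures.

58.0 dpm

1/t_eff = 1/t_phys + 1/t_biol = 1/110 + 1/207 = 0.013922 per minute.
t_eff = 110 × 207 / (110 + 207) ≈ 71.83 minutes.
Remaining = 865 × (1/2)^(280/71.83) = 865 × (1/2)^3.8981 ≈ 58.019 dpm.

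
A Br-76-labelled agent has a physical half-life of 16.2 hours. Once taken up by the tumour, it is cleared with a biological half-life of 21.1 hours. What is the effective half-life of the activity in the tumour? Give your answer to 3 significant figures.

1/t_eff = 1/t_phys + 1/t_biol = 1/16.2 + 1/21.1 = 0.10912 per hour.
t_eff = 16.2 × 21.1 / (16.2 + 21.1) ≈ 9.1641 hours.

9.16 hours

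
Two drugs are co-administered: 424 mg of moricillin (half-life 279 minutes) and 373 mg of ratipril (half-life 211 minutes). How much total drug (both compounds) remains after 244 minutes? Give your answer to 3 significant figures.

moricillin: 424 × (1/2)^(244/279) = 424 × (1/2)^0.87455 ≈ 231.26 mg.
ratipril: 373 × (1/2)^(244/211) = 373 × (1/2)^1.1564 ≈ 167.34 mg.
Total = 231.26 + 167.34 ≈ 398.6 mg.

399 mg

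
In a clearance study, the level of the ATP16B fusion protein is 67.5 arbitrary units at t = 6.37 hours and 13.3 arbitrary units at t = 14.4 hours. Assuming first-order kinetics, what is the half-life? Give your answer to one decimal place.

Over Δt = 14.4 − 6.37 = 8.03 hours, the level fell by a factor of 67.5/13.3 ≈ 5.0752.
n = log₂(5.0752) ≈ 2.3435 half-lives, so t½ = 8.03/2.3435 ≈ 3.4266 hours.

3.4 hours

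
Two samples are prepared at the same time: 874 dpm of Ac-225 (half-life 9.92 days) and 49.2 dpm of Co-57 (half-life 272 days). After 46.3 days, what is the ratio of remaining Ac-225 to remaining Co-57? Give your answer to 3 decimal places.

0.787

Ac-225: 874 × (1/2)^(46.3/9.92) = 874 × (1/2)^4.6673 ≈ 34.396 dpm.
Co-57: 49.2 × (1/2)^(46.3/272) = 49.2 × (1/2)^0.17022 ≈ 43.724 dpm.
Ratio ≈ 34.396 / 43.724 ≈ 0.78665.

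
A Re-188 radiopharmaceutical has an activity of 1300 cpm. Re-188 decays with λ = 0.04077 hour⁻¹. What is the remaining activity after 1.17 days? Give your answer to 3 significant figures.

t½ = ln 2 / λ = 0.69315 / 0.04077 ≈ 17.001 hours.
Convert the elapsed time: 1.17 days = 28.08 hours.
Number of half-lives: n = 28.08/17.001 ≈ 1.6516.
Remaining = 1300 × (1/2)^1.6516 = 1300 × 0.31828 ≈ 413.76 cpm.

414 cpm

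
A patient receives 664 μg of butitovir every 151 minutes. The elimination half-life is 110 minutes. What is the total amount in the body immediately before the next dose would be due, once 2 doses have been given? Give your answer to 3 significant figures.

The 2 doses were given 302, 151 minutes ago.
Total = 664·(1/2)^(302/110) + 664·(1/2)^(151/110)
      = 99.016 + 256.41 ≈ 355.43 μg.

355 μg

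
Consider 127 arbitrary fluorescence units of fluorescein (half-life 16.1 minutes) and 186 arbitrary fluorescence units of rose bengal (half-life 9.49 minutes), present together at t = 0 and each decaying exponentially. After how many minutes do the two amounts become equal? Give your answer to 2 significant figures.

13 minutes

Set 127·(1/2)^(t/16.1) = 186·(1/2)^(t/9.49).
Taking log₂: log₂(127/186) = t·(1/16.1 − 1/9.49).
log₂(0.6828) = -0.55047; 1/16.1 − 1/9.49 = -0.043262.
t = -0.55047 / -0.043262 ≈ 12.724 minutes.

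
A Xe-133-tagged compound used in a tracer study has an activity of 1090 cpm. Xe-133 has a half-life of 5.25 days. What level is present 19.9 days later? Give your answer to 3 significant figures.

Number of half-lives: n = 19.9/5.25 ≈ 3.7905.
Remaining = 1090 × (1/2)^3.7905 = 1090 × 0.072269 ≈ 78.773 cpm.

78.8 cpm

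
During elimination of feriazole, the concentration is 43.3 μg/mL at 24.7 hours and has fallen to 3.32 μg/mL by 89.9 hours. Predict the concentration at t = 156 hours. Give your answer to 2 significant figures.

Over Δt = 89.9 − 24.7 = 65.2 hours, the level fell by a factor of 43.3/3.32 ≈ 13.042.
n = log₂(13.042) ≈ 3.7051 half-lives, so t½ = 65.2/3.7051 ≈ 17.597 hours.
From t = 89.9 to t = 156: 3.32 × (1/2)^((156−89.9)/17.597) ≈ 0.24569 μg/mL.

0.25 μg/mL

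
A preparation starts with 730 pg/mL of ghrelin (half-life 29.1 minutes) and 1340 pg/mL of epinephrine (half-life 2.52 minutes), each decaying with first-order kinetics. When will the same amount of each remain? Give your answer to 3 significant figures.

Set 730·(1/2)^(t/29.1) = 1340·(1/2)^(t/2.52).
Taking log₂: log₂(730/1340) = t·(1/29.1 − 1/2.52).
log₂(0.54478) = -0.87626; 1/29.1 − 1/2.52 = -0.36246.
t = -0.87626 / -0.36246 ≈ 2.4175 minutes.

2.42 minutes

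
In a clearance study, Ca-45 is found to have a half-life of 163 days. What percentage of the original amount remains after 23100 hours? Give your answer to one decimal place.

23100 hours = 962.5 days.
n = 962.5/163 ≈ 5.9049 half-lives.
Fraction remaining = (1/2)^5.9049 ≈ 0.01669, i.e. 1.669%.

1.7%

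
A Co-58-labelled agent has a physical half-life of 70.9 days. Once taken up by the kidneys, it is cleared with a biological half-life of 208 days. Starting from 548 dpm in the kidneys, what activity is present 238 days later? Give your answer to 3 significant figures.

24.2 dpm

1/t_eff = 1/t_phys + 1/t_biol = 1/70.9 + 1/208 = 0.018912 per day.
t_eff = 70.9 × 208 / (70.9 + 208) ≈ 52.876 days.
Remaining = 548 × (1/2)^(238/52.876) = 548 × (1/2)^4.5011 ≈ 24.2 dpm.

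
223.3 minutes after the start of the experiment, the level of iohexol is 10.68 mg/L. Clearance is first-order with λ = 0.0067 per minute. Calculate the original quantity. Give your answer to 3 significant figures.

t½ = ln 2 / λ = 0.69315 / 0.0067 ≈ 103.45 minutes.
Number of half-lives elapsed: n = 223.3/103.45 ≈ 2.1584.
A₀ = A × 2^n = 10.68 × 2^2.1584 = 10.68 × 4.4643 ≈ 47.679 mg/L.

47.7 mg/L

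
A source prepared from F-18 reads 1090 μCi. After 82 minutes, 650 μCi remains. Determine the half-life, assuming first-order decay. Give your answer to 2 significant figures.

110 minutes

A/A₀ = 650/1090 ≈ 0.59633.
n = log₂(1.6769) ≈ 0.74582 half-lives elapsed in 82 minutes.
t½ = 82/0.74582 ≈ 109.95 minutes.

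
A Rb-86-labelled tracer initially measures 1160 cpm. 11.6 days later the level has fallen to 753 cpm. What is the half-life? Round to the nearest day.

19 days

A/A₀ = 753/1160 ≈ 0.64914.
n = log₂(1.5405) ≈ 0.6234 half-lives elapsed in 11.6 days.
t½ = 11.6/0.6234 ≈ 18.608 days.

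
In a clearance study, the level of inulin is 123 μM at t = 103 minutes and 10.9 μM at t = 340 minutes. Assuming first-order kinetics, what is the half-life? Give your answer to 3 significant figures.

67.8 minutes

Over Δt = 340 − 103 = 237 minutes, the level fell by a factor of 123/10.9 ≈ 11.284.
n = log₂(11.284) ≈ 3.4963 half-lives, so t½ = 237/3.4963 ≈ 67.787 minutes.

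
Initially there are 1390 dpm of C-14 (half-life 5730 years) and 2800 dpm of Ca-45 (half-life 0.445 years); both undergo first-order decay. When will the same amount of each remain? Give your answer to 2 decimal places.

Set 1390·(1/2)^(t/5730) = 2800·(1/2)^(t/0.445).
Taking log₂: log₂(1390/2800) = t·(1/5730 − 1/0.445).
log₂(0.49643) = -1.0103; 1/5730 − 1/0.445 = -2.247.
t = -1.0103 / -2.247 ≈ 0.44964 years.

0.45 years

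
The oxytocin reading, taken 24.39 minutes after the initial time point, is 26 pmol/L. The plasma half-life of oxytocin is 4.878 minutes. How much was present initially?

832 pmol/L

Number of half-lives elapsed: n = 24.39/4.878 ≈ 5.
A₀ = A × 2^n = 26 × 2^5 = 26 × 32 ≈ 832 pmol/L.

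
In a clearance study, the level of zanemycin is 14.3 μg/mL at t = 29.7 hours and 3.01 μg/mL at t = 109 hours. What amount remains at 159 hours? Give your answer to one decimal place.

Over Δt = 109 − 29.7 = 79.3 hours, the level fell by a factor of 14.3/3.01 ≈ 4.7508.
n = log₂(4.7508) ≈ 2.2482 half-lives, so t½ = 79.3/2.2482 ≈ 35.273 hours.
From t = 109 to t = 159: 3.01 × (1/2)^((159−109)/35.273) ≈ 1.1268 μg/mL.

1.1 μg/mL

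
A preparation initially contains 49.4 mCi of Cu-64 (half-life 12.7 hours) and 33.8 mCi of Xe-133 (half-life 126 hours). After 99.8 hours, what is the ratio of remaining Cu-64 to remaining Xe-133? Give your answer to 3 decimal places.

0.011

Cu-64: 49.4 × (1/2)^(99.8/12.7) = 49.4 × (1/2)^7.8583 ≈ 0.21289 mCi.
Xe-133: 33.8 × (1/2)^(99.8/126) = 33.8 × (1/2)^0.79206 ≈ 19.52 mCi.
Ratio ≈ 0.21289 / 19.52 ≈ 0.010906.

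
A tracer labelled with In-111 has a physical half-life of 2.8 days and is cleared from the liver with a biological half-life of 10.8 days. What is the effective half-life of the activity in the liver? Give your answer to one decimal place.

2.2 days

1/t_eff = 1/t_phys + 1/t_biol = 1/2.8 + 1/10.8 = 0.44974 per day.
t_eff = 2.8 × 10.8 / (2.8 + 10.8) ≈ 2.2235 days.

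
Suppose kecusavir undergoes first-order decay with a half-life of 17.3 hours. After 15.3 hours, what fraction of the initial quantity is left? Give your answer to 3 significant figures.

0.542

n = 15.3/17.3 ≈ 0.88439 half-lives.
Fraction remaining = (1/2)^0.88439 ≈ 0.54172.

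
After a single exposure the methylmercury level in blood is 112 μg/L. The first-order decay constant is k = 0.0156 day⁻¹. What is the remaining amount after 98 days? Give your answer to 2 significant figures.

24 μg/L

t½ = ln 2 / k = 0.69315 / 0.0156 ≈ 44.433 days.
Number of half-lives: n = 98/44.433 ≈ 2.2056.
Remaining = 112 × (1/2)^2.2056 = 112 × 0.2168 ≈ 24.281 μg/L.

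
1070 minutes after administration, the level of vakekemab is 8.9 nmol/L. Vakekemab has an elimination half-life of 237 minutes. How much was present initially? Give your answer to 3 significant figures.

203 nmol/L

Number of half-lives elapsed: n = 1070/237 ≈ 4.5148.
A₀ = A × 2^n = 8.9 × 2^4.5148 = 8.9 × 22.86 ≈ 203.46 nmol/L.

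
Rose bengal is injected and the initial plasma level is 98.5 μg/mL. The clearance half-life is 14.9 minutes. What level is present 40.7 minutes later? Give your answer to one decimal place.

Number of half-lives: n = 40.7/14.9 ≈ 2.7315.
Remaining = 98.5 × (1/2)^2.7315 = 98.5 × 0.15056 ≈ 14.831 μg/mL.

14.8 μg/mL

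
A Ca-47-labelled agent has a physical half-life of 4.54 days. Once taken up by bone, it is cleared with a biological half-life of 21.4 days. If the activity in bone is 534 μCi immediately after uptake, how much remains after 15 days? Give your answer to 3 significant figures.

33.3 μCi

1/t_eff = 1/t_phys + 1/t_biol = 1/4.54 + 1/21.4 = 0.26699 per day.
t_eff = 4.54 × 21.4 / (4.54 + 21.4) ≈ 3.7454 days.
Remaining = 534 × (1/2)^(15/3.7454) = 534 × (1/2)^4.0049 ≈ 33.262 μCi.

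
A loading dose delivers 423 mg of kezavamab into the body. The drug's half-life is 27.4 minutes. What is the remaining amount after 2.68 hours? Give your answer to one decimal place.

7.2 mg

Convert the elapsed time: 2.68 hours = 160.8 minutes.
Number of half-lives: n = 160.8/27.4 ≈ 5.8686.
Remaining = 423 × (1/2)^5.8686 = 423 × 0.017115 ≈ 7.2396 mg.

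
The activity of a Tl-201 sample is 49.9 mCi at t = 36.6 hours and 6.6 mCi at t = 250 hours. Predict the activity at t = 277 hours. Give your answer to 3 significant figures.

Over Δt = 250 − 36.6 = 213.4 hours, the level fell by a factor of 49.9/6.6 ≈ 7.5606.
n = log₂(7.5606) ≈ 2.9185 half-lives, so t½ = 213.4/2.9185 ≈ 73.12 hours.
From t = 250 to t = 277: 6.6 × (1/2)^((277−250)/73.12) ≈ 5.1096 mCi.

5.11 mCi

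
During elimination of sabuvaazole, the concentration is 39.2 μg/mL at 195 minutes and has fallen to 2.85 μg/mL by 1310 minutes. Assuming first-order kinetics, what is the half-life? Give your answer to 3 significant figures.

295 minutes

Over Δt = 1310 − 195 = 1115 minutes, the level fell by a factor of 39.2/2.85 ≈ 13.754.
n = log₂(13.754) ≈ 3.7818 half-lives, so t½ = 1115/3.7818 ≈ 294.83 minutes.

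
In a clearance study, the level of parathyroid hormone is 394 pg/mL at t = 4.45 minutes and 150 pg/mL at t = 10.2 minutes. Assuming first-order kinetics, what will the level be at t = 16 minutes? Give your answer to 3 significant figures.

Over Δt = 10.2 − 4.45 = 5.75 minutes, the level fell by a factor of 394/150 ≈ 2.6267.
n = log₂(2.6267) ≈ 1.3932 half-lives, so t½ = 5.75/1.3932 ≈ 4.1271 minutes.
From t = 10.2 to t = 16: 150 × (1/2)^((16−10.2)/4.1271) ≈ 56.629 pg/mL.

56.6 pg/mL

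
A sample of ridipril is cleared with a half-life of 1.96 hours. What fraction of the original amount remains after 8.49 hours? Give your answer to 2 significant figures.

n = 8.49/1.96 ≈ 4.3316 half-lives.
Fraction remaining = (1/2)^4.3316 ≈ 0.049665.

0.050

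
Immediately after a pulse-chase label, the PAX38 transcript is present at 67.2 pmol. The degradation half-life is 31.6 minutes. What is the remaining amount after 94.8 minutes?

8.4 pmol

Elapsed time is 3 half-lives (94.8/31.6).
Each half-life halves the amount: 67.2 × (1/2)^3 = 67.2/8 = 8.4 pmol.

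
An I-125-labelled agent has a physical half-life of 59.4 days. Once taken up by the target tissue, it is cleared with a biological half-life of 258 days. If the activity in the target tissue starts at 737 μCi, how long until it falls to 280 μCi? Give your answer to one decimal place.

67.4 days

1/t_eff = 1/t_phys + 1/t_biol = 1/59.4 + 1/258 = 0.020711 per day.
t_eff = 59.4 × 258 / (59.4 + 258) ≈ 48.284 days.
n = log₂(737/280) ≈ 1.3962; t = 1.3962 × 48.284 ≈ 67.415 days.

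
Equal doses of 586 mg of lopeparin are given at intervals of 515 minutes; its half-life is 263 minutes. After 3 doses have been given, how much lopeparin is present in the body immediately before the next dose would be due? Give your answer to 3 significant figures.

200 mg

The 3 doses were given 1545, 1030, 515 minutes ago.
Total = 586·(1/2)^(1545/263) + 586·(1/2)^(1030/263) + 586·(1/2)^(515/263)
      = 9.9883 + 38.811 + 150.81 ≈ 199.61 mg.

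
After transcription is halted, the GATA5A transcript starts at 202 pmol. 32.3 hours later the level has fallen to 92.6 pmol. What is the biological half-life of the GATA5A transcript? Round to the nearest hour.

29 hours

A/A₀ = 92.6/202 ≈ 0.45842.
n = log₂(2.1814) ≈ 1.1253 half-lives elapsed in 32.3 hours.
t½ = 32.3/1.1253 ≈ 28.704 hours.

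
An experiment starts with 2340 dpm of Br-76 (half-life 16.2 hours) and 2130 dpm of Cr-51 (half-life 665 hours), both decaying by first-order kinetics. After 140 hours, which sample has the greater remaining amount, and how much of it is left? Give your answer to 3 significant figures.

Cr-51, 1840 dpm

Br-76: 2340 × (1/2)^8.642 ≈ 5.8576 dpm.
Cr-51: 2130 × (1/2)^0.21053 ≈ 1840.8 dpm.
Cr-51 has more remaining, at ≈ 1840.8 dpm.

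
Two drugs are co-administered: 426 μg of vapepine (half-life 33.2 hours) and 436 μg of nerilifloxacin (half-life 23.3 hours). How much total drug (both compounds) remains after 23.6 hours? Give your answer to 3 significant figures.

vapepine: 426 × (1/2)^(23.6/33.2) = 426 × (1/2)^0.71084 ≈ 260.27 μg.
nerilifloxacin: 436 × (1/2)^(23.6/23.3) = 436 × (1/2)^1.0129 ≈ 216.06 μg.
Total = 260.27 + 216.06 ≈ 476.33 μg.

476 μg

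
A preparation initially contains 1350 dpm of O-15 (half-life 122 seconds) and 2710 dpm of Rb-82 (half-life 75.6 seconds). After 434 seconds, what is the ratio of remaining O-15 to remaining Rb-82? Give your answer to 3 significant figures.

2.26

O-15: 1350 × (1/2)^(434/122) = 1350 × (1/2)^3.5574 ≈ 114.67 dpm.
Rb-82: 2710 × (1/2)^(434/75.6) = 2710 × (1/2)^5.7407 ≈ 50.68 dpm.
Ratio ≈ 114.67 / 50.68 ≈ 2.2627.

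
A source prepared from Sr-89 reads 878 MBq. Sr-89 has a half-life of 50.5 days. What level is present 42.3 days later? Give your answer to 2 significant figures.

490 MBq

Number of half-lives: n = 42.3/50.5 ≈ 0.83762.
Remaining = 878 × (1/2)^0.83762 = 878 × 0.55956 ≈ 491.3 MBq.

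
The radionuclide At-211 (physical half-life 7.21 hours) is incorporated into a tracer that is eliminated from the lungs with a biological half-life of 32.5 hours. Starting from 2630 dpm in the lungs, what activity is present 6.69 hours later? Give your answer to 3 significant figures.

1200 dpm

1/t_eff = 1/t_phys + 1/t_biol = 1/7.21 + 1/32.5 = 0.16947 per hour.
t_eff = 7.21 × 32.5 / (7.21 + 32.5) ≈ 5.9009 hours.
Remaining = 2630 × (1/2)^(6.69/5.9009) = 2630 × (1/2)^1.1337 ≈ 1198.6 dpm.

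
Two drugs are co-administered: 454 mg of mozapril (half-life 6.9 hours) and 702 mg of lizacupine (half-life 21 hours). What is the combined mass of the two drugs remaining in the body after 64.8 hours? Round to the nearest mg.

83 mg

mozapril: 454 × (1/2)^(64.8/6.9) = 454 × (1/2)^9.3913 ≈ 0.67607 mg.
lizacupine: 702 × (1/2)^(64.8/21) = 702 × (1/2)^3.0857 ≈ 82.688 mg.
Total = 0.67607 + 82.688 ≈ 83.364 mg.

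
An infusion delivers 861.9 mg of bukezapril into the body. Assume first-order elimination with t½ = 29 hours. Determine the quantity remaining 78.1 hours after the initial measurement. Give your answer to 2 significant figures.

130 mg

Number of half-lives: n = 78.1/29 ≈ 2.6931.
Remaining = 861.9 × (1/2)^2.6931 = 861.9 × 0.15463 ≈ 133.28 mg.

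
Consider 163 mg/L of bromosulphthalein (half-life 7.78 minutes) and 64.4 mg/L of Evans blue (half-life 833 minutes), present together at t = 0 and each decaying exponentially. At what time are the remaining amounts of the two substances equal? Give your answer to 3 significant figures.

10.5 minutes

Set 163·(1/2)^(t/7.78) = 64.4·(1/2)^(t/833).
Taking log₂: log₂(163/64.4) = t·(1/7.78 − 1/833).
log₂(2.5311) = 1.3397; 1/7.78 − 1/833 = 0.12733.
t = 1.3397 / 0.12733 ≈ 10.521 minutes.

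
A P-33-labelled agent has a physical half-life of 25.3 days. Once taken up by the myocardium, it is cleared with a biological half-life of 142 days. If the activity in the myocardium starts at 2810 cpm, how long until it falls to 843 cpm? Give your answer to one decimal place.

1/t_eff = 1/t_phys + 1/t_biol = 1/25.3 + 1/142 = 0.046568 per day.
t_eff = 25.3 × 142 / (25.3 + 142) ≈ 21.474 days.
n = log₂(2810/843) ≈ 1.737; t = 1.737 × 21.474 ≈ 37.3 days.

37.3 days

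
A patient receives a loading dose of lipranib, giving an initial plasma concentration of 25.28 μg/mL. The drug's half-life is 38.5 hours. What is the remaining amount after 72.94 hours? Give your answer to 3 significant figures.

6.80 μg/mL

Number of half-lives: n = 72.94/38.5 ≈ 1.8945.
Remaining = 25.28 × (1/2)^1.8945 = 25.28 × 0.26896 ≈ 6.7993 μg/mL.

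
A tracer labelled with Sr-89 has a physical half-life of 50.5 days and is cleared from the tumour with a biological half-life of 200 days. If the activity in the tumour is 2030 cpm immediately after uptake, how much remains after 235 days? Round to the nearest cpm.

1/t_eff = 1/t_phys + 1/t_biol = 1/50.5 + 1/200 = 0.024802 per day.
t_eff = 50.5 × 200 / (50.5 + 200) ≈ 40.319 days.
Remaining = 2030 × (1/2)^(235/40.319) = 2030 × (1/2)^5.8285 ≈ 35.723 cpm.

36 cpm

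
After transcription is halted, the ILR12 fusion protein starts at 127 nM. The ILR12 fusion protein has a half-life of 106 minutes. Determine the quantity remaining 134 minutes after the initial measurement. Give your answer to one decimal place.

52.9 nM

Number of half-lives: n = 134/106 ≈ 1.2642.
Remaining = 127 × (1/2)^1.2642 = 127 × 0.41634 ≈ 52.876 nM.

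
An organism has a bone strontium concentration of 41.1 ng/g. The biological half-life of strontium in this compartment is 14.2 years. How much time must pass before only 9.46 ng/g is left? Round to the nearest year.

Fraction remaining = 9.46/41.1 ≈ 0.23017.
n = log₂(41.1/9.46) = ln(4.3446)/ln 2 ≈ 2.1192 half-lives.
t = n × t½ = 2.1192 × 14.2 ≈ 30.093 years.

30 years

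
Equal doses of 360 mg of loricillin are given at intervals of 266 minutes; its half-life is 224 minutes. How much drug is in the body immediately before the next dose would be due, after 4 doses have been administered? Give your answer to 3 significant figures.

The 4 doses were given 1064, 798, 532, 266 minutes ago.
Total = 360·(1/2)^(1064/224) + 360·(1/2)^(798/224) + 360·(1/2)^(532/224) + 360·(1/2)^(266/224)
      = 13.379 + 30.471 + 69.399 + 158.06 ≈ 271.31 mg.

271 mg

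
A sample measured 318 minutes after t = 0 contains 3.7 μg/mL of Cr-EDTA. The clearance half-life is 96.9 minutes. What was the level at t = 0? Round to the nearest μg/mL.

36 μg/mL

Number of half-lives elapsed: n = 318/96.9 ≈ 3.2817.
A₀ = A × 2^n = 3.7 × 2^3.2817 = 3.7 × 9.7252 ≈ 35.983 μg/mL.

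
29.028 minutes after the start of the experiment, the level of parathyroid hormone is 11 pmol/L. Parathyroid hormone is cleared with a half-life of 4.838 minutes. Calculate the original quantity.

Number of half-lives elapsed: n = 29.028/4.838 ≈ 6.
A₀ = A × 2^n = 11 × 2^6 = 11 × 64 ≈ 704 pmol/L.

704 pmol/L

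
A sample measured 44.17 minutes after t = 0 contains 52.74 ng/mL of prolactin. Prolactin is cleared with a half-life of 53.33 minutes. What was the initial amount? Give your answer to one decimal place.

93.6 ng/mL

Number of half-lives elapsed: n = 44.17/53.33 ≈ 0.82824.
A₀ = A × 2^n = 52.74 × 2^0.82824 = 52.74 × 1.7755 ≈ 93.641 ng/mL.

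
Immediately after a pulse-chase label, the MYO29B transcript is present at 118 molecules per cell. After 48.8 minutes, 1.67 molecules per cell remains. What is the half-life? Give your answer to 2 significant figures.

7.9 minutes

A/A₀ = 1.67/118 ≈ 0.014153.
n = log₂(70.659) ≈ 6.1428 half-lives elapsed in 48.8 minutes.
t½ = 48.8/6.1428 ≈ 7.9443 minutes.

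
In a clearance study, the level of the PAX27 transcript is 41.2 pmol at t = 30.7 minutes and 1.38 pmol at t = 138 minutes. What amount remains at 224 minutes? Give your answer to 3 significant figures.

Over Δt = 138 − 30.7 = 107.3 minutes, the level fell by a factor of 41.2/1.38 ≈ 29.855.
n = log₂(29.855) ≈ 4.8999 half-lives, so t½ = 107.3/4.8999 ≈ 21.898 minutes.
From t = 138 to t = 224: 1.38 × (1/2)^((224−138)/21.898) ≈ 0.090712 pmol.

0.0907 pmol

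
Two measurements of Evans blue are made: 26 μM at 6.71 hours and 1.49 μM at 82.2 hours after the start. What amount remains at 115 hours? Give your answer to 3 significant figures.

0.430 μM

Over Δt = 82.2 − 6.71 = 75.49 hours, the level fell by a factor of 26/1.49 ≈ 17.45.
n = log₂(17.45) ≈ 4.1251 half-lives, so t½ = 75.49/4.1251 ≈ 18.3 hours.
From t = 82.2 to t = 115: 1.49 × (1/2)^((115−82.2)/18.3) ≈ 0.43017 μM.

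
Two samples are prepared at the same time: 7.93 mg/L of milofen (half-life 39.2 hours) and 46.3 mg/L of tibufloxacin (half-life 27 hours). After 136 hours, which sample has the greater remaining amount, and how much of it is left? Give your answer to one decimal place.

milofen: 7.93 × (1/2)^3.4694 ≈ 0.71595 mg/L.
tibufloxacin: 46.3 × (1/2)^5.037 ≈ 1.4102 mg/L.
Tibufloxacin has more remaining, at ≈ 1.4102 mg/L.

tibufloxacin, 1.4 mg/L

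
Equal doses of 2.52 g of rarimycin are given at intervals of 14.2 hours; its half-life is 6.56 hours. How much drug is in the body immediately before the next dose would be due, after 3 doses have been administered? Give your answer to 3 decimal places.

The 3 doses were given 42.6, 28.4, 14.2 hours ago.
Total = 2.52·(1/2)^(42.6/6.56) + 2.52·(1/2)^(28.4/6.56) + 2.52·(1/2)^(14.2/6.56)
      = 0.02796 + 0.12536 + 0.56206 ≈ 0.71538 g.

0.715 g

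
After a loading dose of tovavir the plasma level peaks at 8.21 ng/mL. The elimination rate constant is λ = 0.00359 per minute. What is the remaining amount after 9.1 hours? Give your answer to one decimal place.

t½ = ln 2 / λ = 0.69315 / 0.00359 ≈ 193.08 minutes.
Convert the elapsed time: 9.1 hours = 546 minutes.
Number of half-lives: n = 546/193.08 ≈ 2.8279.
Remaining = 8.21 × (1/2)^2.8279 = 8.21 × 0.14084 ≈ 1.1563 ng/mL.

1.2 ng/mL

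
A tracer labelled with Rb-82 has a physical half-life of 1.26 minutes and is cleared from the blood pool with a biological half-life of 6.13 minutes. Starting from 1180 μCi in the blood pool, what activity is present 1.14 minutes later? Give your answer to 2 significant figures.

1/t_eff = 1/t_phys + 1/t_biol = 1/1.26 + 1/6.13 = 0.95678 per minute.
t_eff = 1.26 × 6.13 / (1.26 + 6.13) ≈ 1.0452 minutes.
Remaining = 1180 × (1/2)^(1.14/1.0452) = 1180 × (1/2)^1.0907 ≈ 554.04 μCi.

550 μCi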